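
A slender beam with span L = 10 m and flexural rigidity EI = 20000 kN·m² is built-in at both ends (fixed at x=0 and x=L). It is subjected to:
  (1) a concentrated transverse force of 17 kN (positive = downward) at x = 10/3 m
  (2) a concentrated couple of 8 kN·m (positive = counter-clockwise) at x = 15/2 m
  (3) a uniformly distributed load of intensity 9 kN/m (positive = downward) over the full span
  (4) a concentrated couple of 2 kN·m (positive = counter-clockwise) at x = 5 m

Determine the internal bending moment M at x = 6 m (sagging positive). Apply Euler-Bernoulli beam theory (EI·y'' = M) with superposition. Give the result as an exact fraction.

M(6) = 5432/135 kN·m

Load 1 — point force P=17 kN at a=10/3 m (b=L-a=20/3):
  M_1 = Pa²(a+3b)(L-x)/L³ - Pa²b/L²  [x>a] = 17·(10/3)²·((10/3)+3·(20/3))·(10-6)/10³ - 17·(10/3)²·(20/3)/10² = 136/27 kN·m
Load 2 — applied couple M₀=8 kN·m at a=15/2 m (b=L-a=5/2):
  M_2 = R_Ax - M_A  [x≤a] with R_A=9/10, M_A=5/2 = (9/10)·6 - (5/2) = 29/10 kN·m
Load 3 — uniform load w=9 kN/m over full span:
  M_3 = wLx/2 - wL²/12 - wx²/2 = 9·10·6/2 - 9·10²/12 - 9·6²/2 = 33 kN·m
Load 4 — applied couple M₀=2 kN·m at a=5 m (b=L-a=5):
  M_4 = R_Ax - M_A - M₀  [x>a] with R_A=3/10, M_A=1/2 = (3/10)·6 - (1/2) - 2 = -7/10 kN·m
Superposition: M = Σ M_i = 5432/135 kN·m ≈ 40.237037 kN·m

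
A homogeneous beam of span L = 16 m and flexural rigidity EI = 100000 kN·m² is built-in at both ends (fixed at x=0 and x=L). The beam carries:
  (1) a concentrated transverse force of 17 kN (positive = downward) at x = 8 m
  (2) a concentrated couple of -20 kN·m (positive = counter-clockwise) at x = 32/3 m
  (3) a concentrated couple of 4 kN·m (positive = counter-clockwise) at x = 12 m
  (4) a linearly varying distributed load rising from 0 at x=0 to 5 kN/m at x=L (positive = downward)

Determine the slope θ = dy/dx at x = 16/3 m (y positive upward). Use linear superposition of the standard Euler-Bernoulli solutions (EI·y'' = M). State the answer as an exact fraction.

Load 1 — point force P=17 kN at a=8 m (b=L-a=8):
  θ_1 = -Pb²x(2aL-(3a+b)x)/(2L³EI)  [x≤a] = -17·8²·(16/3)·(2·8·16-(3·8+8)·(16/3))/(2·16³·100000) = -17/28125 rad
Load 2 — applied couple M₀=-20 kN·m at a=32/3 m (b=L-a=16/3):
  θ_2 = (R_Ax²/2 - M_Ax)/EI  [x≤a] with R_A=-5/3, M_A=-20/3 = ((-5/3)·(16/3)²/2 - (-20/3)·(16/3))/100000 = 2/16875 rad
Load 3 — applied couple M₀=4 kN·m at a=12 m (b=L-a=4):
  θ_3 = (R_Ax²/2 - M_Ax)/EI  [x≤a] with R_A=9/32, M_A=5/4 = ((9/32)·(16/3)²/2 - (5/4)·(16/3))/100000 = -1/37500 rad
Load 4 — triangular load w₀=5 kN/m (0→w₀ over full span):
  θ_4 = -w₀(2x(L-x)(L-2x)(x+2L)+x²(L-x)²)/(120LEI) = -5·(2·(16/3)·(16-(16/3))·(16-2·(16/3))·((16/3)+2·16)+(16/3)²·(16-(16/3))²)/(120·16·100000) = -512/759375 rad
Superposition: θ = Σ θ_i = -721/607500 rad ≈ -0.001187 rad

θ(16/3) = -721/607500 rad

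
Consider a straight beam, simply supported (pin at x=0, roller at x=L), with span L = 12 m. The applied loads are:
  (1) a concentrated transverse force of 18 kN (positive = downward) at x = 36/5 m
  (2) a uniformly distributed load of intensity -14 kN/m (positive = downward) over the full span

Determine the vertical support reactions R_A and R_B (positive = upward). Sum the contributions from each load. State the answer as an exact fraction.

R_A = -384/5 kN, R_B = -366/5 kN

Load 1 — point force P=18 kN at a=36/5 m (b=L-a=24/5):
  R_A = Pb/L = 18·(24/5)/12 = 36/5 kN
  R_B = Pa/L = 18·(36/5)/12 = 54/5 kN
Load 2 — uniform load w=-14 kN/m over full span:
  R_A = wL/2 = (-14)·12/2 = -84 kN
  R_B = wL/2 = (-14)·12/2 = -84 kN
Superposition: R_A = -384/5 kN, R_B = -366/5 kN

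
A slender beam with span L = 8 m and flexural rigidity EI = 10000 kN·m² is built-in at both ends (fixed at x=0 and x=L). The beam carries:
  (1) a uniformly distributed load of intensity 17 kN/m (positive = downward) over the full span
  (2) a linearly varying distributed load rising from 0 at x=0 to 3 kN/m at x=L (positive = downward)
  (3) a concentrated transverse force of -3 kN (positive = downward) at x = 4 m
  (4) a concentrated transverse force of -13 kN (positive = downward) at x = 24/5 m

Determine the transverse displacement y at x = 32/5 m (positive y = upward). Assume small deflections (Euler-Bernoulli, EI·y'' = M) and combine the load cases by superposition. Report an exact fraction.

y(32/5) = -191542/29296875 m

Load 1 — uniform load w=17 kN/m over full span:
  y_1 = -wx²(L-x)²/(24EI) = -17·(32/5)²·(8-(32/5))²/(24·10000) = -8704/1171875 m
Load 2 — triangular load w₀=3 kN/m (0→w₀ over full span):
  y_2 = -w₀x²(L-x)²(x+2L)/(120LEI) = -3·(32/5)²·(8-(32/5))²·((32/5)+2·8)/(120·8·10000) = -7168/9765625 m
Load 3 — point force P=-3 kN at a=4 m (b=L-a=4):
  y_3 = -Pa²(L-x)²(3bL-(3b+a)(L-x))/(6L³EI)  [x>a] = -(-3)·4²·(8-(32/5))²·(3·4·8-(3·4+4)·(8-(32/5)))/(6·8³·10000) = 22/78125 m
Load 4 — point force P=-13 kN at a=24/5 m (b=L-a=16/5):
  y_4 = -Pa²(L-x)²(3bL-(3b+a)(L-x))/(6L³EI)  [x>a] = -(-13)·(24/5)²·(8-(32/5))²·(3·(16/5)·8-(3·(16/5)+(24/5))·(8-(32/5)))/(6·8³·10000) = 13104/9765625 m
Superposition: y = Σ y_i = -191542/29296875 m ≈ -0.006538 m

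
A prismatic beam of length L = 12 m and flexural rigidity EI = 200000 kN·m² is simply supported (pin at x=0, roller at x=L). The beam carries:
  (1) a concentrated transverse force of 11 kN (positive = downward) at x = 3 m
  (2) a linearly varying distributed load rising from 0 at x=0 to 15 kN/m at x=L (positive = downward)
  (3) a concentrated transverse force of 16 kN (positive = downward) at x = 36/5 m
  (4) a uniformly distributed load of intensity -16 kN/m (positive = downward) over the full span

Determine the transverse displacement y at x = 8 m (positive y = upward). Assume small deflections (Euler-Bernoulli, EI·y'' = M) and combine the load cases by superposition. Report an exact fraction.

y(8) = 926807/150000000 m

Load 1 — point force P=11 kN at a=3 m (b=L-a=9):
  y_1 = -Pa(L-x)(2Lx-a²-x²)/(6LEI)  [x>a] = -11·3·(12-8)·(2·12·8-3²-8²)/(6·12·200000) = -1309/1200000 m
Load 2 — triangular load w₀=15 kN/m (0→w₀ over full span):
  y_2 = -w₀x(7L⁴-10L²x²+3x⁴)/(360LEI) = -15·8·(7·12⁴-10·12²·8²+3·8⁴)/(360·12·200000) = -17/1875 m
Load 3 — point force P=16 kN at a=36/5 m (b=L-a=24/5):
  y_3 = -Pa(L-x)(2Lx-a²-x²)/(6LEI)  [x>a] = -16·(36/5)·(12-8)·(2·12·8-(36/5)²-8²)/(6·12·200000) = -952/390625 m
Load 4 — uniform load w=-16 kN/m over full span:
  y_4 = -wx(L³-2Lx²+x³)/(24EI) = -(-16)·8·(12³-2·12·8²+8³)/(24·200000) = 176/9375 m
Superposition: y = Σ y_i = 926807/150000000 m ≈ 0.006179 m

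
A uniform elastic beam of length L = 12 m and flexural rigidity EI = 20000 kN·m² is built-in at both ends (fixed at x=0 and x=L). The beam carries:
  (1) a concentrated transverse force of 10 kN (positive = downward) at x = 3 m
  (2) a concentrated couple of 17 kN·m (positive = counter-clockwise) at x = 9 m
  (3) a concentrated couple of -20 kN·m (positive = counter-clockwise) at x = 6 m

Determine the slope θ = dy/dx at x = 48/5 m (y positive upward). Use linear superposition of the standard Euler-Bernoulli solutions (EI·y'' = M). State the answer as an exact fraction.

Load 1 — point force P=10 kN at a=3 m (b=L-a=9):
  θ_1 = Pa²(L-x)(2bL-(3b+a)(L-x))/(2L³EI)  [x>a] = 10·3²·(12-(48/5))·(2·9·12-(3·9+3)·(12-(48/5)))/(2·12³·20000) = 9/20000 rad
Load 2 — applied couple M₀=17 kN·m at a=9 m (b=L-a=3):
  θ_2 = (R_Ax²/2 - M_Ax - M₀(x-a))/EI  [x>a] with R_A=51/32, M_A=85/16 = ((51/32)·(48/5)²/2 - (85/16)·(48/5) - 17·((48/5)-9))/20000 = 153/250000 rad
Load 3 — applied couple M₀=-20 kN·m at a=6 m (b=L-a=6):
  θ_3 = (R_Ax²/2 - M_Ax - M₀(x-a))/EI  [x>a] with R_A=-5/2, M_A=-5 = ((-5/2)·(48/5)²/2 - (-5)·(48/5) - (-20)·((48/5)-6))/20000 = 3/12500 rad
Superposition: θ = Σ θ_i = 651/500000 rad ≈ 0.001302 rad

θ(48/5) = 651/500000 rad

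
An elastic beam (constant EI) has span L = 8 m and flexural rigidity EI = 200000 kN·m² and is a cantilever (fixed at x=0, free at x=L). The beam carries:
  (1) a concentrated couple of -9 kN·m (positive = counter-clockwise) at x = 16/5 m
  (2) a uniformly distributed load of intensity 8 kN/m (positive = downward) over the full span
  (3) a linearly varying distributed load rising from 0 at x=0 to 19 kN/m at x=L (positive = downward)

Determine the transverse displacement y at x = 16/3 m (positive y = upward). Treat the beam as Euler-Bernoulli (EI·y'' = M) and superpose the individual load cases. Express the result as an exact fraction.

y(16/3) = -1802138/56953125 m

Load 1 — applied couple M₀=-9 kN·m at a=16/5 m (b=L-a=24/5):
  y_1 = M₀a(2x-a)/(2EI)  [x>a] = (-9)·(16/5)·(2·(16/3)-(16/5))/(2·200000) = -42/78125 m
Load 2 — uniform load w=8 kN/m over full span:
  y_2 = -wx²(x²-4Lx+6L²)/(24EI) = -8·(16/3)²·((16/3)²-4·8·(16/3)+6·8²)/(24·200000) = -8704/759375 m
Load 3 — triangular load w₀=19 kN/m (0→w₀ over full span):
  y_3 = (w₀Lx³/12-w₀L²x²/6-w₀x⁵/(120L))/EI = (19·8·(16/3)³/12-19·8²·(16/3)²/6-19·(16/3)⁵/(120·8))/200000 = -223744/11390625 m
Superposition: y = Σ y_i = -1802138/56953125 m ≈ -0.031642 m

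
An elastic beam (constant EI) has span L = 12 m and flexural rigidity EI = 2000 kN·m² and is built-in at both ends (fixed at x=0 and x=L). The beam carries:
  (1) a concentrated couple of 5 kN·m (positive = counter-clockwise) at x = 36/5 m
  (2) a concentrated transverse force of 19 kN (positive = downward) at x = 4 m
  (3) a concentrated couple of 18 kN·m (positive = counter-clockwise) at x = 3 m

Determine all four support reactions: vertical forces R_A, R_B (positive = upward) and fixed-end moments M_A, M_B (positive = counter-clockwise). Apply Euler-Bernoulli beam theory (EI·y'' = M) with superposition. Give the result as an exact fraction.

R_A = 35341/2160 kN, M_A = 11521/360 kN·m, R_B = 5699/2160 kN, M_B = -3839/360 kN·m

Load 1 — applied couple M₀=5 kN·m at a=36/5 m (b=L-a=24/5):
  R_A = 6M₀ab/L³ = 6·5·(36/5)·(24/5)/12³ = 3/5 kN
  M_A = M₀b(2a-b)/L² = 5·(24/5)·(2·(36/5)-(24/5))/12² = 8/5 kN·m
  R_B = -6M₀ab/L³ = -6·5·(36/5)·(24/5)/12³ = -3/5 kN
  M_B = M₀a(2b-a)/L² = 5·(36/5)·(2·(24/5)-(36/5))/12² = 3/5 kN·m
Load 2 — point force P=19 kN at a=4 m (b=L-a=8):
  R_A = Pb²(3a+b)/L³ = 19·8²·(3·4+8)/12³ = 380/27 kN
  M_A = Pab²/L² = 19·4·8²/12² = 304/9 kN·m
  R_B = Pa²(a+3b)/L³ = 19·4²·(4+3·8)/12³ = 133/27 kN
  M_B = -Pa²b/L² = -19·4²·8/12² = -152/9 kN·m
Load 3 — applied couple M₀=18 kN·m at a=3 m (b=L-a=9):
  R_A = 6M₀ab/L³ = 6·18·3·9/12³ = 27/16 kN
  M_A = M₀b(2a-b)/L² = 18·9·(2·3-9)/12² = -27/8 kN·m
  R_B = -6M₀ab/L³ = -6·18·3·9/12³ = -27/16 kN
  M_B = M₀a(2b-a)/L² = 18·3·(2·9-3)/12² = 45/8 kN·m
Superposition: R_A = 35341/2160 kN, M_A = 11521/360 kN·m, R_B = 5699/2160 kN, M_B = -3839/360 kN·m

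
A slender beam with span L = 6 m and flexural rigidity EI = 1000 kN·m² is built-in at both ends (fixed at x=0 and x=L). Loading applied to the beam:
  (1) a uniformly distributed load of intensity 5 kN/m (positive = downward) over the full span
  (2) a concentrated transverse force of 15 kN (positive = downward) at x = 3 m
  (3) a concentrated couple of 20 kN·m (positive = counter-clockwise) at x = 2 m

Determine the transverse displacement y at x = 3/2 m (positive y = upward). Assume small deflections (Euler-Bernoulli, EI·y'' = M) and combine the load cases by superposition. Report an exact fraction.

Load 1 — uniform load w=5 kN/m over full span:
  y_1 = -wx²(L-x)²/(24EI) = -5·(3/2)²·(6-(3/2))²/(24·1000) = -243/25600 m
Load 2 — point force P=15 kN at a=3 m (b=L-a=3):
  y_2 = -Pb²x²(3aL-(3a+b)x)/(6L³EI)  [x≤a] = -15·3²·(3/2)²·(3·3·6-(3·3+3)·(3/2))/(6·6³·1000) = -27/3200 m
Load 3 — applied couple M₀=20 kN·m at a=2 m (b=L-a=4):
  y_3 = (R_Ax³/6 - M_Ax²/2)/EI  [x≤a] with R_A=40/9, M_A=0 = ((40/9)·(3/2)³/6 - 0·(3/2)²/2)/1000 = 1/400 m
Superposition: y = Σ y_i = -79/5120 m ≈ -0.015430 m

y(3/2) = -79/5120 m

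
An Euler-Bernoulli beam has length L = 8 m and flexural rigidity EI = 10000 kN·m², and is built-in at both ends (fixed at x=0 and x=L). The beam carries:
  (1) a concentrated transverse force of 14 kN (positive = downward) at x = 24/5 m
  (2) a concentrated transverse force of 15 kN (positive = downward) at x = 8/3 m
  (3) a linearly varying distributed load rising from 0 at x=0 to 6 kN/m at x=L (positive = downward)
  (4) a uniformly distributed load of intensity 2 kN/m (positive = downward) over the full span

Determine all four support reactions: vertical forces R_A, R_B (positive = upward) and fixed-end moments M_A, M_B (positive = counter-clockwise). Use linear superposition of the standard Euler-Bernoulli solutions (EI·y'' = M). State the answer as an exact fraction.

Load 1 — point force P=14 kN at a=24/5 m (b=L-a=16/5):
  R_A = Pb²(3a+b)/L³ = 14·(16/5)²·(3·(24/5)+(16/5))/8³ = 616/125 kN
  M_A = Pab²/L² = 14·(24/5)·(16/5)²/8² = 1344/125 kN·m
  R_B = Pa²(a+3b)/L³ = 14·(24/5)²·((24/5)+3·(16/5))/8³ = 1134/125 kN
  M_B = -Pa²b/L² = -14·(24/5)²·(16/5)/8² = -2016/125 kN·m
Load 2 — point force P=15 kN at a=8/3 m (b=L-a=16/3):
  R_A = Pb²(3a+b)/L³ = 15·(16/3)²·(3·(8/3)+(16/3))/8³ = 100/9 kN
  M_A = Pab²/L² = 15·(8/3)·(16/3)²/8² = 160/9 kN·m
  R_B = Pa²(a+3b)/L³ = 15·(8/3)²·((8/3)+3·(16/3))/8³ = 35/9 kN
  M_B = -Pa²b/L² = -15·(8/3)²·(16/3)/8² = -80/9 kN·m
Load 3 — triangular load w₀=6 kN/m (0→w₀ over full span):
  R_A = 3w₀L/20 = 3·6·8/20 = 36/5 kN
  M_A = w₀L²/30 = 6·8²/30 = 64/5 kN·m
  R_B = 7w₀L/20 = 7·6·8/20 = 84/5 kN
  M_B = -w₀L²/20 = -6·8²/20 = -96/5 kN·m
Load 4 — uniform load w=2 kN/m over full span:
  R_A = wL/2 = 2·8/2 = 8 kN
  M_A = wL²/12 = 2·8²/12 = 32/3 kN·m
  R_B = wL/2 = 2·8/2 = 8 kN
  M_B = -wL²/12 = -2·8²/12 = -32/3 kN·m
Superposition: R_A = 35144/1125 kN, M_A = 58496/1125 kN·m, R_B = 42481/1125 kN, M_B = -61744/1125 kN·m

R_A = 35144/1125 kN, M_A = 58496/1125 kN·m, R_B = 42481/1125 kN, M_B = -61744/1125 kN·m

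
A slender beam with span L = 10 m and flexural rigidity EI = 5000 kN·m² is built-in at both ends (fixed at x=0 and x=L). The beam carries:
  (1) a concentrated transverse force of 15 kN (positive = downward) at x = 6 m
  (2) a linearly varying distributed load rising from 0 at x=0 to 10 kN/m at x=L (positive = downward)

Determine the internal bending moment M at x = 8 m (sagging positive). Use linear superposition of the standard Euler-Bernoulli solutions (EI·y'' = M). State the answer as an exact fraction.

M(8) = -62/75 kN·m

Load 1 — point force P=15 kN at a=6 m (b=L-a=4):
  M_1 = Pa²(a+3b)(L-x)/L³ - Pa²b/L²  [x>a] = 15·6²·(6+3·4)·(10-8)/10³ - 15·6²·4/10² = -54/25 kN·m
Load 2 — triangular load w₀=10 kN/m (0→w₀ over full span):
  M_2 = 3w₀Lx/20 - w₀L²/30 - w₀x³/(6L) = 3·10·10·8/20 - 10·10²/30 - 10·8³/(6·10) = 4/3 kN·m
Superposition: M = Σ M_i = -62/75 kN·m ≈ -0.826667 kN·m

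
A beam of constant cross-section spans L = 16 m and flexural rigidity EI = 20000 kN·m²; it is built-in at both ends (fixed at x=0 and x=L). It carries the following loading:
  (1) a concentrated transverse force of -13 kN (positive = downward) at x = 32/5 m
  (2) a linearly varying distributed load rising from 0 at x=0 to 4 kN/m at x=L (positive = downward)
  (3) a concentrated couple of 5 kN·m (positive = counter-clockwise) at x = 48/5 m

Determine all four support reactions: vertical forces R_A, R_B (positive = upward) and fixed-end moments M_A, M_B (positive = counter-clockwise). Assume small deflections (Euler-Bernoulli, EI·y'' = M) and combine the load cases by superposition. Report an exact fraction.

Load 1 — point force P=-13 kN at a=32/5 m (b=L-a=48/5):
  R_A = Pb²(3a+b)/L³ = (-13)·(48/5)²·(3·(32/5)+(48/5))/16³ = -1053/125 kN
  M_A = Pab²/L² = (-13)·(32/5)·(48/5)²/16² = -3744/125 kN·m
  R_B = Pa²(a+3b)/L³ = (-13)·(32/5)²·((32/5)+3·(48/5))/16³ = -572/125 kN
  M_B = -Pa²b/L² = -(-13)·(32/5)²·(48/5)/16² = 2496/125 kN·m
Load 2 — triangular load w₀=4 kN/m (0→w₀ over full span):
  R_A = 3w₀L/20 = 3·4·16/20 = 48/5 kN
  M_A = w₀L²/30 = 4·16²/30 = 512/15 kN·m
  R_B = 7w₀L/20 = 7·4·16/20 = 112/5 kN
  M_B = -w₀L²/20 = -4·16²/20 = -256/5 kN·m
Load 3 — applied couple M₀=5 kN·m at a=48/5 m (b=L-a=32/5):
  R_A = 6M₀ab/L³ = 6·5·(48/5)·(32/5)/16³ = 9/20 kN
  M_A = M₀b(2a-b)/L² = 5·(32/5)·(2·(48/5)-(32/5))/16² = 8/5 kN·m
  R_B = -6M₀ab/L³ = -6·5·(48/5)·(32/5)/16³ = -9/20 kN
  M_B = M₀a(2b-a)/L² = 5·(48/5)·(2·(32/5)-(48/5))/16² = 3/5 kN·m
Superposition: R_A = 813/500 kN, M_A = 2168/375 kN·m, R_B = 8687/500 kN, M_B = -3829/125 kN·m

R_A = 813/500 kN, M_A = 2168/375 kN·m, R_B = 8687/500 kN, M_B = -3829/125 kN·m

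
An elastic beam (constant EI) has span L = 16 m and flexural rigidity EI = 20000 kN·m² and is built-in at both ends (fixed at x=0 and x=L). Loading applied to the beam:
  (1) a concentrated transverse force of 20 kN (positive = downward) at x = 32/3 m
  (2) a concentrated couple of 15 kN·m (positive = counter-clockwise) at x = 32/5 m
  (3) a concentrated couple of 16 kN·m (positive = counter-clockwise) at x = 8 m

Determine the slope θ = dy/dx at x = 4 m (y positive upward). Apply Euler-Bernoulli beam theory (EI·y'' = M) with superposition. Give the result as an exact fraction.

Load 1 — point force P=20 kN at a=32/3 m (b=L-a=16/3):
  θ_1 = -Pb²x(2aL-(3a+b)x)/(2L³EI)  [x≤a] = -20·(16/3)²·4·(2·(32/3)·16-(3·(32/3)+(16/3))·4)/(2·16³·20000) = -1/375 rad
Load 2 — applied couple M₀=15 kN·m at a=32/5 m (b=L-a=48/5):
  θ_2 = (R_Ax²/2 - M_Ax)/EI  [x≤a] with R_A=27/20, M_A=9/5 = ((27/20)·4²/2 - (9/5)·4)/20000 = 9/50000 rad
Load 3 — applied couple M₀=16 kN·m at a=8 m (b=L-a=8):
  θ_3 = (R_Ax²/2 - M_Ax)/EI  [x≤a] with R_A=3/2, M_A=4 = ((3/2)·4²/2 - 4·4)/20000 = -1/5000 rad
Superposition: θ = Σ θ_i = -403/150000 rad ≈ -0.002687 rad

θ(4) = -403/150000 rad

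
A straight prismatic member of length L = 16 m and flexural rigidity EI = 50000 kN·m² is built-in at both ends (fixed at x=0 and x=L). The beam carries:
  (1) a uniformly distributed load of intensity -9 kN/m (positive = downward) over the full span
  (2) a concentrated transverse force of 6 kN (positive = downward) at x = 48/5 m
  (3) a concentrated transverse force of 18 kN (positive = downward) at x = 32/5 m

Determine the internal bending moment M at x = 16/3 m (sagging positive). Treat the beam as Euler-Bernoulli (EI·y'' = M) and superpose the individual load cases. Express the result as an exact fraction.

Load 1 — uniform load w=-9 kN/m over full span:
  M_1 = wLx/2 - wL²/12 - wx²/2 = (-9)·16·(16/3)/2 - (-9)·16²/12 - (-9)·(16/3)²/2 = -64 kN·m
Load 2 — point force P=6 kN at a=48/5 m (b=L-a=32/5):
  M_2 = Pb²(3a+b)x/L³ - Pab²/L²  [x≤a] = 6·(32/5)²·(3·(48/5)+(32/5))·(16/3)/16³ - 6·(48/5)·(32/5)²/16² = 256/125 kN·m
Load 3 — point force P=18 kN at a=32/5 m (b=L-a=48/5):
  M_3 = Pb²(3a+b)x/L³ - Pab²/L²  [x≤a] = 18·(48/5)²·(3·(32/5)+(48/5))·(16/3)/16³ - 18·(32/5)·(48/5)²/16² = 2592/125 kN·m
Superposition: M = Σ M_i = -5152/125 kN·m ≈ -41.216000 kN·m

M(16/3) = -5152/125 kN·m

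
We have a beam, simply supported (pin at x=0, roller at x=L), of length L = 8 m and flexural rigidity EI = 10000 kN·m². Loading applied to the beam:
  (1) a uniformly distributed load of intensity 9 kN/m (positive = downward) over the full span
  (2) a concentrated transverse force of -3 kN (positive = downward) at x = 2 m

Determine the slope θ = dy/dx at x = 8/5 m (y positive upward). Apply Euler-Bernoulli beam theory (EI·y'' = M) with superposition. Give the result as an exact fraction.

Load 1 — uniform load w=9 kN/m over full span:
  θ_1 = -w(L³-6Lx²+4x³)/(24EI) = -9·(8³-6·8·(8/5)²+4·(8/5)³)/(24·10000) = -1188/78125 rad
Load 2 — point force P=-3 kN at a=2 m (b=L-a=6):
  θ_2 = -Pb(L²-b²-3x²)/(6LEI)  [x≤a] = -(-3)·6·(8²-6²-3·(8/5)²)/(6·8·10000) = 381/500000 rad
Superposition: θ = Σ θ_i = -36111/2500000 rad ≈ -0.014444 rad

θ(8/5) = -36111/2500000 rad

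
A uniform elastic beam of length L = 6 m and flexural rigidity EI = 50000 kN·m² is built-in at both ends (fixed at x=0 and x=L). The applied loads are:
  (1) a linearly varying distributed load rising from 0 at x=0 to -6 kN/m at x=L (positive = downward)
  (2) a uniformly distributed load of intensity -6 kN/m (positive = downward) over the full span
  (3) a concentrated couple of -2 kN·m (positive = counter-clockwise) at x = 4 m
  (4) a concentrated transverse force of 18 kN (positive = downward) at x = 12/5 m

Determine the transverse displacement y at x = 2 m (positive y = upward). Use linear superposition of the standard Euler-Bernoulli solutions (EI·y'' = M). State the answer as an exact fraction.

y(2) = 7303/42187500 m

Load 1 — triangular load w₀=-6 kN/m (0→w₀ over full span):
  y_1 = -w₀x²(L-x)²(x+2L)/(120LEI) = -(-6)·2²·(6-2)²·(2+2·6)/(120·6·50000) = 7/46875 m
Load 2 — uniform load w=-6 kN/m over full span:
  y_2 = -wx²(L-x)²/(24EI) = -(-6)·2²·(6-2)²/(24·50000) = 1/3125 m
Load 3 — applied couple M₀=-2 kN·m at a=4 m (b=L-a=2):
  y_3 = (R_Ax³/6 - M_Ax²/2)/EI  [x≤a] with R_A=-4/9, M_A=-2/3 = ((-4/9)·2³/6 - (-2/3)·2²/2)/50000 = 1/67500 m
Load 4 — point force P=18 kN at a=12/5 m (b=L-a=18/5):
  y_4 = -Pb²x²(3aL-(3a+b)x)/(6L³EI)  [x≤a] = -18·(18/5)²·2²·(3·(12/5)·6-(3·(12/5)+(18/5))·2)/(6·6³·50000) = -243/781250 m
Superposition: y = Σ y_i = 7303/42187500 m ≈ 0.000173 m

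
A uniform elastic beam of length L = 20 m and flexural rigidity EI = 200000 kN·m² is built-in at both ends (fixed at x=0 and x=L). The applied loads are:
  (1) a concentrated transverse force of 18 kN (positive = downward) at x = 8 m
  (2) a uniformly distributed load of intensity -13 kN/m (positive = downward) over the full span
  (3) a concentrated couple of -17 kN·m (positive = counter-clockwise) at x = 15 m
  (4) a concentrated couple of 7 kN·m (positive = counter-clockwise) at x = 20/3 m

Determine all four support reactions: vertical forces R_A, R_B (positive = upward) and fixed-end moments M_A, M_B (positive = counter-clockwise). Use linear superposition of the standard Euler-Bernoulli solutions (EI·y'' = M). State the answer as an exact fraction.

Load 1 — point force P=18 kN at a=8 m (b=L-a=12):
  R_A = Pb²(3a+b)/L³ = 18·12²·(3·8+12)/20³ = 1458/125 kN
  M_A = Pab²/L² = 18·8·12²/20² = 1296/25 kN·m
  R_B = Pa²(a+3b)/L³ = 18·8²·(8+3·12)/20³ = 792/125 kN
  M_B = -Pa²b/L² = -18·8²·12/20² = -864/25 kN·m
Load 2 — uniform load w=-13 kN/m over full span:
  R_A = wL/2 = (-13)·20/2 = -130 kN
  M_A = wL²/12 = (-13)·20²/12 = -1300/3 kN·m
  R_B = wL/2 = (-13)·20/2 = -130 kN
  M_B = -wL²/12 = -(-13)·20²/12 = 1300/3 kN·m
Load 3 — applied couple M₀=-17 kN·m at a=15 m (b=L-a=5):
  R_A = 6M₀ab/L³ = 6·(-17)·15·5/20³ = -153/160 kN
  M_A = M₀b(2a-b)/L² = (-17)·5·(2·15-5)/20² = -85/16 kN·m
  R_B = -6M₀ab/L³ = -6·(-17)·15·5/20³ = 153/160 kN
  M_B = M₀a(2b-a)/L² = (-17)·15·(2·5-15)/20² = 51/16 kN·m
Load 4 — applied couple M₀=7 kN·m at a=20/3 m (b=L-a=40/3):
  R_A = 6M₀ab/L³ = 6·7·(20/3)·(40/3)/20³ = 7/15 kN
  M_A = M₀b(2a-b)/L² = 7·(40/3)·(2·(20/3)-(40/3))/20² = 0 kN·m
  R_B = -6M₀ab/L³ = -6·7·(20/3)·(40/3)/20³ = -7/15 kN
  M_B = M₀a(2b-a)/L² = 7·(20/3)·(2·(40/3)-(20/3))/20² = 7/3 kN·m
Superposition: R_A = -1425907/12000 kN, M_A = -464167/1200 kN·m, R_B = -1478093/12000 kN, M_B = 485153/1200 kN·m

R_A = -1425907/12000 kN, M_A = -464167/1200 kN·m, R_B = -1478093/12000 kN, M_B = 485153/1200 kN·m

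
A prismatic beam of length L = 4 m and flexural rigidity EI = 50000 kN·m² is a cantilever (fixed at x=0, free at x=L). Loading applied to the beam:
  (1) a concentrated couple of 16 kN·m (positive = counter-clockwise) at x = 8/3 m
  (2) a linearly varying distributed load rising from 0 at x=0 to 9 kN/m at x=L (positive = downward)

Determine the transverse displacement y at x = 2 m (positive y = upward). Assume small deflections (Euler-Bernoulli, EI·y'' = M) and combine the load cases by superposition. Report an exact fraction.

Load 1 — applied couple M₀=16 kN·m at a=8/3 m (b=L-a=4/3):
  y_1 = M₀x²/(2EI)  [x≤a] = 16·2²/(2·50000) = 2/3125 m
Load 2 — triangular load w₀=9 kN/m (0→w₀ over full span):
  y_2 = (w₀Lx³/12-w₀L²x²/6-w₀x⁵/(120L))/EI = (9·4·2³/12-9·4²·2²/6-9·2⁵/(120·4))/50000 = -363/250000 m
Superposition: y = Σ y_i = -203/250000 m ≈ -0.000812 m

y(2) = -203/250000 m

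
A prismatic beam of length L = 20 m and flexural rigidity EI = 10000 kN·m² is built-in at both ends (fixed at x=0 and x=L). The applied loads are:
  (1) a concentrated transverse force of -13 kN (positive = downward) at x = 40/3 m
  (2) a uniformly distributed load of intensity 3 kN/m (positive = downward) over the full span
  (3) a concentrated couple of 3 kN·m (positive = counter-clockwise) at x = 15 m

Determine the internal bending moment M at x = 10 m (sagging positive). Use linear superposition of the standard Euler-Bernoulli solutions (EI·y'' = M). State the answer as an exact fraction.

M(10) = 1307/36 kN·m

Load 1 — point force P=-13 kN at a=40/3 m (b=L-a=20/3):
  M_1 = Pb²(3a+b)x/L³ - Pab²/L²  [x≤a] = (-13)·(20/3)²·(3·(40/3)+(20/3))·10/20³ - (-13)·(40/3)·(20/3)²/20² = -130/9 kN·m
Load 2 — uniform load w=3 kN/m over full span:
  M_2 = wLx/2 - wL²/12 - wx²/2 = 3·20·10/2 - 3·20²/12 - 3·10²/2 = 50 kN·m
Load 3 — applied couple M₀=3 kN·m at a=15 m (b=L-a=5):
  M_3 = R_Ax - M_A  [x≤a] with R_A=27/160, M_A=15/16 = (27/160)·10 - (15/16) = 3/4 kN·m
Superposition: M = Σ M_i = 1307/36 kN·m ≈ 36.305556 kN·m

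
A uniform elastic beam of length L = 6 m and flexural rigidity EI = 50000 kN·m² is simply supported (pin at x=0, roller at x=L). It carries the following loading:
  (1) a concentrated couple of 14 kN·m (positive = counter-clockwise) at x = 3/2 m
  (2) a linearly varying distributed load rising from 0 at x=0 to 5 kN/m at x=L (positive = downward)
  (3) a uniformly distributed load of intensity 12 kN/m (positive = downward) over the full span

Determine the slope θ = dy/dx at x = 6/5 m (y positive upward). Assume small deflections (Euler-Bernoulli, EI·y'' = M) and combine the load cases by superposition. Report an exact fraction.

θ(6/5) = -91703/50000000 rad

Load 1 — applied couple M₀=14 kN·m at a=3/2 m (b=L-a=9/2):
  θ_1 = (M₀x²/(2L)+C₁)/EI  [x≤a] with C₁=M₀(3b²-L²)/(6L)=77/8 = (14·(6/5)²/(2·6)+(77/8))/50000 = 2261/10000000 rad
Load 2 — triangular load w₀=5 kN/m (0→w₀ over full span):
  θ_2 = -w₀(7L⁴-30L²x²+15x⁴)/(360LEI) = -5·(7·6⁴-30·6²·(6/5)²+15·(6/5)⁴)/(360·6·50000) = -273/781250 rad
Load 3 — uniform load w=12 kN/m over full span:
  θ_3 = -w(L³-6Lx²+4x³)/(24EI) = -12·(6³-6·6·(6/5)²+4·(6/5)³)/(24·50000) = -2673/1562500 rad
Superposition: θ = Σ θ_i = -91703/50000000 rad ≈ -0.001834 rad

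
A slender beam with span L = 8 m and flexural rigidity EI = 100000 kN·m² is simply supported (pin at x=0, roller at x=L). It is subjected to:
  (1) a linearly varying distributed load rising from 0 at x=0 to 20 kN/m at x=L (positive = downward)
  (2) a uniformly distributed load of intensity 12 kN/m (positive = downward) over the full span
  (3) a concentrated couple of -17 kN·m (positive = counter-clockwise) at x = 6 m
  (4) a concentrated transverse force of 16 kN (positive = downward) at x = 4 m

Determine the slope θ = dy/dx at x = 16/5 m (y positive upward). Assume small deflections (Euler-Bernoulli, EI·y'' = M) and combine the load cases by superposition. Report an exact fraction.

Load 1 — triangular load w₀=20 kN/m (0→w₀ over full span):
  θ_1 = -w₀(7L⁴-30L²x²+15x⁴)/(360LEI) = -20·(7·8⁴-30·8²·(16/5)²+15·(16/5)⁴)/(360·8·100000) = -2584/3515625 rad
Load 2 — uniform load w=12 kN/m over full span:
  θ_2 = -w(L³-6Lx²+4x³)/(24EI) = -12·(8³-6·8·(16/5)²+4·(16/5)³)/(24·100000) = -296/390625 rad
Load 3 — applied couple M₀=-17 kN·m at a=6 m (b=L-a=2):
  θ_3 = (M₀x²/(2L)+C₁)/EI  [x≤a] with C₁=M₀(3b²-L²)/(6L)=221/12 = ((-17)·(16/5)²/(2·8)+(221/12))/100000 = 2261/30000000 rad
Load 4 — point force P=16 kN at a=4 m (b=L-a=4):
  θ_4 = -Pb(L²-b²-3x²)/(6LEI)  [x≤a] = -16·4·(8²-4²-3·(16/5)²)/(6·8·100000) = -18/78125 rad
Superposition: θ = Σ θ_i = -741509/450000000 rad ≈ -0.001648 rad

θ(16/5) = -741509/450000000 rad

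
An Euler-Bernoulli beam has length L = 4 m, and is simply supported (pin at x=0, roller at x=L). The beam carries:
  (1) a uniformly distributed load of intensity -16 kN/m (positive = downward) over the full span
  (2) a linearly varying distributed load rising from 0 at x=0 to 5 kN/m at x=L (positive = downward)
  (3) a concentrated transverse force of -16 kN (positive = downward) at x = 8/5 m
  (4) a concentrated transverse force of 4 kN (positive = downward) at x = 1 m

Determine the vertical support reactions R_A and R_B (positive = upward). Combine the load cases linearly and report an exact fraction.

R_A = -529/15 kN, R_B = -461/15 kN

Load 1 — uniform load w=-16 kN/m over full span:
  R_A = wL/2 = (-16)·4/2 = -32 kN
  R_B = wL/2 = (-16)·4/2 = -32 kN
Load 2 — triangular load w₀=5 kN/m (0→w₀ over full span):
  R_A = w₀L/6 = 5·4/6 = 10/3 kN
  R_B = w₀L/3 = 5·4/3 = 20/3 kN
Load 3 — point force P=-16 kN at a=8/5 m (b=L-a=12/5):
  R_A = Pb/L = (-16)·(12/5)/4 = -48/5 kN
  R_B = Pa/L = (-16)·(8/5)/4 = -32/5 kN
Load 4 — point force P=4 kN at a=1 m (b=L-a=3):
  R_A = Pb/L = 4·3/4 = 3 kN
  R_B = Pa/L = 4·1/4 = 1 kN
Superposition: R_A = -529/15 kN, R_B = -461/15 kN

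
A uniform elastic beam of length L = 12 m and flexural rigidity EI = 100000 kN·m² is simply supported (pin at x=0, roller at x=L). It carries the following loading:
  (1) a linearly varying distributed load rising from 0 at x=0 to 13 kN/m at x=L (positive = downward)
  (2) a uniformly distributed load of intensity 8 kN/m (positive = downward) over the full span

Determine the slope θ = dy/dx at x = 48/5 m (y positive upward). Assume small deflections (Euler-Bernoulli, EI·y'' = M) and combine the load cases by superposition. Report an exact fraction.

θ(48/5) = 65163/7812500 rad

Load 1 — triangular load w₀=13 kN/m (0→w₀ over full span):
  θ_1 = -w₀(7L⁴-30L²x²+15x⁴)/(360LEI) = -13·(7·12⁴-30·12²·(48/5)²+15·(48/5)⁴)/(360·12·100000) = 29523/7812500 rad
Load 2 — uniform load w=8 kN/m over full span:
  θ_2 = -w(L³-6Lx²+4x³)/(24EI) = -8·(12³-6·12·(48/5)²+4·(48/5)³)/(24·100000) = 1782/390625 rad
Superposition: θ = Σ θ_i = 65163/7812500 rad ≈ 0.008341 rad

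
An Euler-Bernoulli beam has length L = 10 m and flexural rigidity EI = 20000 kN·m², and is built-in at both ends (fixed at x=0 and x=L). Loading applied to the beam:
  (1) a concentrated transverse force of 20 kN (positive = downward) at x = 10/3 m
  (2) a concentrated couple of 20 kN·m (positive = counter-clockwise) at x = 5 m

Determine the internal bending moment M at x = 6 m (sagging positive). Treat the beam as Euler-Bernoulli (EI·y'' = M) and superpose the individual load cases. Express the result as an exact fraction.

M(6) = -29/27 kN·m

Load 1 — point force P=20 kN at a=10/3 m (b=L-a=20/3):
  M_1 = Pa²(a+3b)(L-x)/L³ - Pa²b/L²  [x>a] = 20·(10/3)²·((10/3)+3·(20/3))·(10-6)/10³ - 20·(10/3)²·(20/3)/10² = 160/27 kN·m
Load 2 — applied couple M₀=20 kN·m at a=5 m (b=L-a=5):
  M_2 = R_Ax - M_A - M₀  [x>a] with R_A=3, M_A=5 = 3·6 - 5 - 20 = -7 kN·m
Superposition: M = Σ M_i = -29/27 kN·m ≈ -1.074074 kN·m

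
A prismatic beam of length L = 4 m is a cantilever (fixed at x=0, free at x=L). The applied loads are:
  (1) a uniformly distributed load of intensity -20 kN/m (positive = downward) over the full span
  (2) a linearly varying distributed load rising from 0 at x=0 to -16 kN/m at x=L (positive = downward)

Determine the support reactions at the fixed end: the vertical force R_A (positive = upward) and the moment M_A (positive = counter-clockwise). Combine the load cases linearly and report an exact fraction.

R_A = -112 kN, M_A = -736/3 kN·m

Load 1 — uniform load w=-20 kN/m over full span:
  R_A = wL = (-20)·4 = -80 kN
  M_A = wL²/2 = (-20)·4²/2 = -160 kN·m
Load 2 — triangular load w₀=-16 kN/m (0→w₀ over full span):
  R_A = w₀L/2 = (-16)·4/2 = -32 kN
  M_A = w₀L²/3 = (-16)·4²/3 = -256/3 kN·m
Superposition: R_A = -112 kN, M_A = -736/3 kN·m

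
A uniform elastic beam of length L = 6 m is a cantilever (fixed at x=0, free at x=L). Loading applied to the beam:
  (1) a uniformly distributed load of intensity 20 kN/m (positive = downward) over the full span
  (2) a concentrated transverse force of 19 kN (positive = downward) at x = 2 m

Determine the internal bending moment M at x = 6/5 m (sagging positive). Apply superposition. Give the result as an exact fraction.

M(6/5) = -1228/5 kN·m

Load 1 — uniform load w=20 kN/m over full span:
  M_1 = -w(L-x)²/2 = -20·(6-(6/5))²/2 = -1152/5 kN·m
Load 2 — point force P=19 kN at a=2 m (b=L-a=4):
  M_2 = -P(a-x)  [x≤a] = -19·(2-(6/5)) = -76/5 kN·m
Superposition: M = Σ M_i = -1228/5 kN·m ≈ -245.600000 kN·m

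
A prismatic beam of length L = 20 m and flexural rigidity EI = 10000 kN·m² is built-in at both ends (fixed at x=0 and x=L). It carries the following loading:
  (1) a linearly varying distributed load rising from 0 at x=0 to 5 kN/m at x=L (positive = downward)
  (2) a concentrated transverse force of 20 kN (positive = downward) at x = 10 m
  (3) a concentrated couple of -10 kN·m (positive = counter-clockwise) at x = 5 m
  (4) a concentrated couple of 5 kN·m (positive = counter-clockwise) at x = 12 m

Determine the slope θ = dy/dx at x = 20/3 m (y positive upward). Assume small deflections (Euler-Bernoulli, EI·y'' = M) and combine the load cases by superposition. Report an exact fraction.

θ(20/3) = -61673/2430000 rad

Load 1 — triangular load w₀=5 kN/m (0→w₀ over full span):
  θ_1 = -w₀(2x(L-x)(L-2x)(x+2L)+x²(L-x)²)/(120LEI) = -5·(2·(20/3)·(20-(20/3))·(20-2·(20/3))·((20/3)+2·20)+(20/3)²·(20-(20/3))²)/(120·20·10000) = -16/1215 rad
Load 2 — point force P=20 kN at a=10 m (b=L-a=10):
  θ_2 = -Pb²x(2aL-(3a+b)x)/(2L³EI)  [x≤a] = -20·10²·(20/3)·(2·10·20-(3·10+10)·(20/3))/(2·20³·10000) = -1/90 rad
Load 3 — applied couple M₀=-10 kN·m at a=5 m (b=L-a=15):
  θ_3 = (R_Ax²/2 - M_Ax - M₀(x-a))/EI  [x>a] with R_A=-9/16, M_A=15/8 = ((-9/16)·(20/3)²/2 - (15/8)·(20/3) - (-10)·((20/3)-5))/10000 = -1/1200 rad
Load 4 — applied couple M₀=5 kN·m at a=12 m (b=L-a=8):
  θ_4 = (R_Ax²/2 - M_Ax)/EI  [x≤a] with R_A=9/25, M_A=8/5 = ((9/25)·(20/3)²/2 - (8/5)·(20/3))/10000 = -1/3750 rad
Superposition: θ = Σ θ_i = -61673/2430000 rad ≈ -0.025380 rad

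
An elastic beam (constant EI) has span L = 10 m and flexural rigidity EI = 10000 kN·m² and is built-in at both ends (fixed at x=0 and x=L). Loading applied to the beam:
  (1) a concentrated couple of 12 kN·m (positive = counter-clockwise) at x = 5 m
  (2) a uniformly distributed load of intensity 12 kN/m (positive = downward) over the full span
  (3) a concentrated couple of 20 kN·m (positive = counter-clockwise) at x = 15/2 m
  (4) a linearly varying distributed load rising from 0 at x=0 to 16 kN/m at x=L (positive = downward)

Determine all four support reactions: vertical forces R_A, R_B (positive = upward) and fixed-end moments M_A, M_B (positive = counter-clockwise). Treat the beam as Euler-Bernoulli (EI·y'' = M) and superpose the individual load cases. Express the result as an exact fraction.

Load 1 — applied couple M₀=12 kN·m at a=5 m (b=L-a=5):
  R_A = 6M₀ab/L³ = 6·12·5·5/10³ = 9/5 kN
  M_A = M₀b(2a-b)/L² = 12·5·(2·5-5)/10² = 3 kN·m
  R_B = -6M₀ab/L³ = -6·12·5·5/10³ = -9/5 kN
  M_B = M₀a(2b-a)/L² = 12·5·(2·5-5)/10² = 3 kN·m
Load 2 — uniform load w=12 kN/m over full span:
  R_A = wL/2 = 12·10/2 = 60 kN
  M_A = wL²/12 = 12·10²/12 = 100 kN·m
  R_B = wL/2 = 12·10/2 = 60 kN
  M_B = -wL²/12 = -12·10²/12 = -100 kN·m
Load 3 — applied couple M₀=20 kN·m at a=15/2 m (b=L-a=5/2):
  R_A = 6M₀ab/L³ = 6·20·(15/2)·(5/2)/10³ = 9/4 kN
  M_A = M₀b(2a-b)/L² = 20·(5/2)·(2·(15/2)-(5/2))/10² = 25/4 kN·m
  R_B = -6M₀ab/L³ = -6·20·(15/2)·(5/2)/10³ = -9/4 kN
  M_B = M₀a(2b-a)/L² = 20·(15/2)·(2·(5/2)-(15/2))/10² = -15/4 kN·m
Load 4 — triangular load w₀=16 kN/m (0→w₀ over full span):
  R_A = 3w₀L/20 = 3·16·10/20 = 24 kN
  M_A = w₀L²/30 = 16·10²/30 = 160/3 kN·m
  R_B = 7w₀L/20 = 7·16·10/20 = 56 kN
  M_B = -w₀L²/20 = -16·10²/20 = -80 kN·m
Superposition: R_A = 1761/20 kN, M_A = 1951/12 kN·m, R_B = 2239/20 kN, M_B = -723/4 kN·m

R_A = 1761/20 kN, M_A = 1951/12 kN·m, R_B = 2239/20 kN, M_B = -723/4 kN·m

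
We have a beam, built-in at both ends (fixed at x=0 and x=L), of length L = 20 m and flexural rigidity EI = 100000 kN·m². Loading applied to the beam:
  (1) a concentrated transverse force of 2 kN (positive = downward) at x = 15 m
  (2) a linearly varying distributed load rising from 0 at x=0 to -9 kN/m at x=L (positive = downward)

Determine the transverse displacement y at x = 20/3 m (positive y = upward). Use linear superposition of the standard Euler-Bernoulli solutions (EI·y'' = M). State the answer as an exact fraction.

y(20/3) = 293/21600 m

Load 1 — point force P=2 kN at a=15 m (b=L-a=5):
  y_1 = -Pb²x²(3aL-(3a+b)x)/(6L³EI)  [x≤a] = -2·5²·(20/3)²·(3·15·20-(3·15+5)·(20/3))/(6·20³·100000) = -17/64800 m
Load 2 — triangular load w₀=-9 kN/m (0→w₀ over full span):
  y_2 = -w₀x²(L-x)²(x+2L)/(120LEI) = -(-9)·(20/3)²·(20-(20/3))²·((20/3)+2·20)/(120·20·100000) = 28/2025 m
Superposition: y = Σ y_i = 293/21600 m ≈ 0.013565 m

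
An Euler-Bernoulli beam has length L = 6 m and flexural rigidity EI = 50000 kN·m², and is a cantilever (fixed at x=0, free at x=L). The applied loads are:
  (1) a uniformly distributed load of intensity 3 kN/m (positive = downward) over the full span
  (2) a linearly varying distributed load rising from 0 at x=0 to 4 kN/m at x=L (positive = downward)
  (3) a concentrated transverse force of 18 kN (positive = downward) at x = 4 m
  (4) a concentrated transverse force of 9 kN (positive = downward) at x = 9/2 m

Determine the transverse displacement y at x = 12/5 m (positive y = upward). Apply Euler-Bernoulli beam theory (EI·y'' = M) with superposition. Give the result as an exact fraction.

Load 1 — uniform load w=3 kN/m over full span:
  y_1 = -wx²(x²-4Lx+6L²)/(24EI) = -3·(12/5)²·((12/5)²-4·6·(12/5)+6·6²)/(24·50000) = -4617/1953125 m
Load 2 — triangular load w₀=4 kN/m (0→w₀ over full span):
  y_2 = (w₀Lx³/12-w₀L²x²/6-w₀x⁵/(120L))/EI = (4·6·(12/5)³/12-4·6²·(12/5)²/6-4·(12/5)⁵/(120·6))/50000 = -108432/48828125 m
Load 3 — point force P=18 kN at a=4 m (b=L-a=2):
  y_3 = -Px²(3a-x)/(6EI)  [x≤a] = -18·(12/5)²·(3·4-(12/5))/(6·50000) = -1296/390625 m
Load 4 — point force P=9 kN at a=9/2 m (b=L-a=3/2):
  y_4 = -Px²(3a-x)/(6EI)  [x≤a] = -9·(12/5)²·(3·(9/2)-(12/5))/(6·50000) = -2997/1562500 m
Superposition: y = Σ y_i = -1918053/195312500 m ≈ -0.009820 m

y(12/5) = -1918053/195312500 m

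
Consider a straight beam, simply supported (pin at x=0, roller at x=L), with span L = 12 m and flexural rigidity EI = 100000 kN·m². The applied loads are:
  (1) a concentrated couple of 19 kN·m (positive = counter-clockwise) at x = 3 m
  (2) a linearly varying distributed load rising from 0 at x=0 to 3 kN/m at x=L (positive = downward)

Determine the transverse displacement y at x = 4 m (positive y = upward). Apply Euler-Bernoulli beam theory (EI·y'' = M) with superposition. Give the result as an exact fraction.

Load 1 — applied couple M₀=19 kN·m at a=3 m (b=L-a=9):
  y_1 = (M₀x³/(6L)-M₀(x-a)²/2+C₁x)/EI  [x>a] with C₁=M₀(3b²-L²)/(6L)=209/8 = (19·4³/(6·12)-19·(4-3)²/2+(209/8)·4)/100000 = 1007/900000 m
Load 2 — triangular load w₀=3 kN/m (0→w₀ over full span):
  y_2 = -w₀x(7L⁴-10L²x²+3x⁴)/(360LEI) = -3·4·(7·12⁴-10·12²·4²+3·4⁴)/(360·12·100000) = -32/9375 m
Superposition: y = Σ y_i = -413/180000 m ≈ -0.002294 m

y(4) = -413/180000 m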